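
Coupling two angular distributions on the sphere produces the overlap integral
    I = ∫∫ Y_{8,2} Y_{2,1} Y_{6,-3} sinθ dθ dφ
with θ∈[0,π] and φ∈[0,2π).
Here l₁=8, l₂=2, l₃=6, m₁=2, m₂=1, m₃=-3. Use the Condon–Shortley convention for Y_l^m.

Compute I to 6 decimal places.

0.120013

m-sum 0 ✓  L=16 even ✓  6≤6≤10 ✓
Π(2lᵢ+1) = 17×5×13 = 1105
triangle coeff Δ(8,2,6) = 1/30940
Σ_t [2,2]: t=2:+1/2073600 = 1/2073600
(3j)²=28/1105 [(8 2 6; 0 0 0)], sign=+1
Σ_t [3,3]: t=3:−1/13063680 = -1/13063680
(3j)²=10/1547 [(8 2 6; 2 1 -3)], sign=+1
⇒ 4πI² = 40/221
I = (+1)√(40/221/(4π)) = 0.12001318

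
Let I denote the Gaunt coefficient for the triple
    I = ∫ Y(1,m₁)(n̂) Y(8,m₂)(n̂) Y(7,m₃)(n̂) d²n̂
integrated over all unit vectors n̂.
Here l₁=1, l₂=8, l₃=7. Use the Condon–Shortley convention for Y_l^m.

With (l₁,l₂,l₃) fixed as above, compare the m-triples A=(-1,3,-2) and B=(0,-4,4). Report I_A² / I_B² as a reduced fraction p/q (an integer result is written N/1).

l's match ⇒ only the (l;m) 3-j factors differ between A and B.
A: triangle coeff Δ(1,8,7) = 1/2040; Σ_t [2,2]: t=2:+1/87091200 = 1/87091200; (3j)²=11/408 [(1 8 7; -1 3 -2)], sign=-1
B: triangle coeff Δ(1,8,7) = 1/2040; Σ_t [1,1]: t=1:−1/239500800 = -1/239500800; (3j)²=2/85 [(1 8 7; 0 -4 4)], sign=+1
I_A²/I_B² = (11/408)/(2/85) = 55/48

55/48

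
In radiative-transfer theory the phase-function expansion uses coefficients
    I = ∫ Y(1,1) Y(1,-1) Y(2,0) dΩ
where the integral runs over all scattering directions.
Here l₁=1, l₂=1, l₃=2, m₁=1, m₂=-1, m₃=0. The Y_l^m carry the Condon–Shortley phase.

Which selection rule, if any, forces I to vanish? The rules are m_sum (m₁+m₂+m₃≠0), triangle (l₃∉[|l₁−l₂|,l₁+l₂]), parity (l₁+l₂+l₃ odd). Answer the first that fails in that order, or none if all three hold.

none

azimuthal sum: 1 − 1 + 0 = 0  ✓
0 ≤ 2 ≤ 2 (triangle on l)  ✓
L = 1 + 1 + 2 = 4 (even)  ✓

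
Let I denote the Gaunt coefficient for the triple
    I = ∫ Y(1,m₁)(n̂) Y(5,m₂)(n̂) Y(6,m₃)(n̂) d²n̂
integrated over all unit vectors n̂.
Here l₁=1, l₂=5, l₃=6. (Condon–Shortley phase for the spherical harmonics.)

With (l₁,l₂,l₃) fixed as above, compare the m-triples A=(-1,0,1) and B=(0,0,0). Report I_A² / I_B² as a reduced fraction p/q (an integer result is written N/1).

Same 1,5,6: normalisation and zero-m 3j drop out of the ratio.
A: Δ: 0! 2! 10! / 13! → 1/858; sum: t=0:+1/28800 = 1/28800; 3j²(1 5 6; -1 0 1) = Δ·Π!·Σ² = 7/286  (sign -1)
B: Δ: 0! 2! 10! / 13! → 1/858; sum: t=0:+1/14400 = 1/14400; 3j²(1 5 6; 0 0 0) = Δ·Π!·Σ² = 6/143  (sign +1)
I_A²/I_B² = (7/286)/(6/143) = 7/12

7/12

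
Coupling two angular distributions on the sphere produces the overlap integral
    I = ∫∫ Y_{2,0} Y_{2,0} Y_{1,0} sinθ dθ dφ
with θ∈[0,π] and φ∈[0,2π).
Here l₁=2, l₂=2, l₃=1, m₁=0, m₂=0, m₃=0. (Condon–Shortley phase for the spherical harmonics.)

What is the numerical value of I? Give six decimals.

0.000000

Σlᵢ=5 odd — θ-integrand is odd under cosθ→−cosθ; I=0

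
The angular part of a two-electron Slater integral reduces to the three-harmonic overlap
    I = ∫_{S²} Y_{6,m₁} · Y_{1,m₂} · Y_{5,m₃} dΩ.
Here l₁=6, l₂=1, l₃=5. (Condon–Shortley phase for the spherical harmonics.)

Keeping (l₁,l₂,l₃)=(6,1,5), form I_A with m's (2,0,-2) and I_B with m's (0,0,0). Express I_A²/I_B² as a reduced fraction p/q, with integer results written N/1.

8/9

Same 6,1,5: normalisation and zero-m 3j drop out of the ratio.
A: Δ: 2! 10! 0! / 13! → 1/858; sum: t=1:−1/30240 = -1/30240; 3j²(6 1 5; 2 0 -2) = Δ·Π!·Σ² = 16/429  (sign +1)
B: Δ: 2! 10! 0! / 13! → 1/858; sum: t=1:−1/14400 = -1/14400; 3j²(6 1 5; 0 0 0) = Δ·Π!·Σ² = 6/143  (sign +1)
I_A²/I_B² = (16/429)/(6/143) = 8/9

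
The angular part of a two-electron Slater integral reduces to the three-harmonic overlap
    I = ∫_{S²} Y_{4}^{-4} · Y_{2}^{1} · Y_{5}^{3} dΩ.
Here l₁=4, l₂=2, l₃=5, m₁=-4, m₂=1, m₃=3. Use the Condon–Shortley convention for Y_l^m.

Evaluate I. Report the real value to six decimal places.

0.000000

l₁+l₂+l₃=11 is odd: 3j(l;000)=0 ⇒ I=0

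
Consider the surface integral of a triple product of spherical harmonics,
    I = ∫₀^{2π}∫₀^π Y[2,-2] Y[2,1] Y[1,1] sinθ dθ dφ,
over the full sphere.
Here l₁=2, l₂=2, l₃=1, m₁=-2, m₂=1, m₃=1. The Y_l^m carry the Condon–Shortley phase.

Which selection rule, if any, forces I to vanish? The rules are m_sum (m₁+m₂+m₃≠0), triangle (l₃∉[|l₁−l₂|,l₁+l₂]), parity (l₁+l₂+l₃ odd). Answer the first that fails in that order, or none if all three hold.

m₁+m₂+m₃ = -2 + 1 + 1 = 0  ✓
triangle: |2−2|=0 ≤ l₃=1 ≤ 2+2=4  ✓
parity: l₁+l₂+l₃ = 5 is odd  ✗

parity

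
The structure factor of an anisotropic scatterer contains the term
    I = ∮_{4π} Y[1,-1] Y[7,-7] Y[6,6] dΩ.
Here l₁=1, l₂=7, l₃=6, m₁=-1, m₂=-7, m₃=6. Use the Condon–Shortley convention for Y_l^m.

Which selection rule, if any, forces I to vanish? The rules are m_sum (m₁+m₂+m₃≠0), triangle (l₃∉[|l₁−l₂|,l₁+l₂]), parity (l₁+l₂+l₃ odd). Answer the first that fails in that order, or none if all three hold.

Σmᵢ = -2  ✗
l₃∈[|l₁−l₂|,l₁+l₂]=[6,8], have l₃=6
Σlᵢ = 14 ⇒ even

m_sum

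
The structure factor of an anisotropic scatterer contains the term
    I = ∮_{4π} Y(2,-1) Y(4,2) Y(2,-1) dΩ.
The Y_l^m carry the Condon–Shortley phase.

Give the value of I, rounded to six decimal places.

0.254875

m-sum 0 ✓  L=8 even ✓  2≤2≤6 ✓
Π(2lᵢ+1) = 5×9×5 = 225
triangle coeff Δ(2,4,2) = 1/630
Σ_t [2,2]: t=2:+1/16 = 1/16
(3j)²=2/35 [(2 4 2; 0 0 0)], sign=+1
Σ_t [3,3]: t=3:−1/36 = -1/36
(3j)²=4/63 [(2 4 2; -1 2 -1)], sign=+1
⇒ 4πI² = 40/49
I = (+1)√(40/49/(4π)) = 0.25487487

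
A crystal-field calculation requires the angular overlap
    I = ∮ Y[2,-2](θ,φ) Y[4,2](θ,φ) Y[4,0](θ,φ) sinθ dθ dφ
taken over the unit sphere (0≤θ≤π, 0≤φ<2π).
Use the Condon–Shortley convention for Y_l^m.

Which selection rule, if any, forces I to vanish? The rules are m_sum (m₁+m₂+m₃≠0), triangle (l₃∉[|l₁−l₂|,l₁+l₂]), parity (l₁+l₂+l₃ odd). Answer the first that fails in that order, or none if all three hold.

azimuthal sum: -2 + 2 + 0 = 0  ✓
2 ≤ 4 ≤ 6 (triangle on l)  ✓
L = 2 + 4 + 4 = 10 (even)  ✓

none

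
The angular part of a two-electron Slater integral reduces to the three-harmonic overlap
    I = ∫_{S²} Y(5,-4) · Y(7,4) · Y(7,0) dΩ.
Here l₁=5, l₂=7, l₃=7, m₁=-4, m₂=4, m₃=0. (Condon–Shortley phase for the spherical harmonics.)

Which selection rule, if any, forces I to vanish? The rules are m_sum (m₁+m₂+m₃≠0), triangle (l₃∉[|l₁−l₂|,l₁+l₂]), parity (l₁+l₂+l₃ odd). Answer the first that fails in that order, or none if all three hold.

parity

Σmᵢ = 0  ✓
l₃∈[|l₁−l₂|,l₁+l₂]=[2,12], have l₃=7  ✓
Σlᵢ = 19 ⇒ odd  ✗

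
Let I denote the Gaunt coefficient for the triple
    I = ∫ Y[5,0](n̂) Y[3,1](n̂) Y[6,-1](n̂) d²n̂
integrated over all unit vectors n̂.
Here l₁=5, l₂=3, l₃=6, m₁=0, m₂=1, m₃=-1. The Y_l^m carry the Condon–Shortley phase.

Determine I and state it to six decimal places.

Checks pass: Σm=0; 14 even; l₃=6∈[2,8].
(2·5+1)(2·3+1)(2·6+1) = 1001
Δ: 2! 8! 4! / 15! → 1/675675
sum: t=0:+1/8640 t=1:−1/2304 t=2:+1/8640 = -7/34560
3j²(5 3 6; 0 0 0) = Δ·Π!·Σ² = 7/429  (sign -1)
sum: t=0:+1/34560 t=1:−1/3456 t=2:+1/5760 = -1/11520
3j²(5 3 6; 0 1 -1) = Δ·Π!·Σ² = 2/429  (sign +1)
combine: 4πI² = 1001·7/429·2/429 = 98/1287
take √, sign -1: I = -0.07784287

-0.077843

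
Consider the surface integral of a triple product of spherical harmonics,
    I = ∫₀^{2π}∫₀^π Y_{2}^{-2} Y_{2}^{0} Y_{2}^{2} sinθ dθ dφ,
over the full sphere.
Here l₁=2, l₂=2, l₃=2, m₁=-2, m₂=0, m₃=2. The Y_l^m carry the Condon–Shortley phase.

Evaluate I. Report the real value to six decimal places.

-0.180224

m-sum 0 ✓  L=6 even ✓  0≤2≤4 ✓
Π(2lᵢ+1) = 5×5×5 = 125
triangle coeff Δ(2,2,2) = 1/630
Σ_t [0,2]: t=0:+1/8 t=1:−1/1 t=2:+1/8 = -3/4
(3j)²=2/35 [(2 2 2; 0 0 0)], sign=-1
Σ_t [2,2]: t=2:+1/8 = 1/8
(3j)²=2/35 [(2 2 2; -2 0 2)], sign=+1
⇒ 4πI² = 20/49
I = (-1)√(20/49/(4π)) = -0.18022375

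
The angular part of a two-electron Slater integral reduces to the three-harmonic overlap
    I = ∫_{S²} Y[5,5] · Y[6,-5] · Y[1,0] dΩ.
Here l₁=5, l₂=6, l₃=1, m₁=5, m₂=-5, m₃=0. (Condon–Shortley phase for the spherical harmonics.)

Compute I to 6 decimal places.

Rules hold: Σm=0, L=12 even, 1≤1≤11.
N = 11·13·3 = 429
Δ = 10!·0!·2!/13! = 1/858
Racah Σ t=5..5: t=5:−1/14400 = -1/14400
⇒ 3j(5 6 1; 0 0 0)² = 6/143, sgn +1
Racah Σ t=0..0: t=0:+1/3628800 = 1/3628800
⇒ 3j(5 6 1; 5 -5 0)² = 1/78, sgn -1
4πI² = N·(3j₀)²·(3jₘ)² = 3/13
I = -1·√(0.230769/4π) = -0.13551395

-0.135514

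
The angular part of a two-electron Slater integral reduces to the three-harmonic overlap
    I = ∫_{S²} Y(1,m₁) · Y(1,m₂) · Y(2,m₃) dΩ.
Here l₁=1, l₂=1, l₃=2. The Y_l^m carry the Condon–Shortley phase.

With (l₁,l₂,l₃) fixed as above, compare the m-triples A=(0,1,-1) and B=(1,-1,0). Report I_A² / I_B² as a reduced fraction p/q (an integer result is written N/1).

3/1

Shared (l₁,l₂,l₃)=(1,1,2): N and (l;000)² cancel in I_A²/I_B².
A: Δ = 0!·2!·2!/5! = 1/30; Racah Σ t=0..0: t=0:+1/2 = 1/2; ⇒ 3j(1 1 2; 0 1 -1)² = 1/10, sgn -1
B: Δ = 0!·2!·2!/5! = 1/30; Racah Σ t=0..0: t=0:+1/4 = 1/4; ⇒ 3j(1 1 2; 1 -1 0)² = 1/30, sgn +1
I_A²/I_B² = (1/10)/(1/30) = 3/1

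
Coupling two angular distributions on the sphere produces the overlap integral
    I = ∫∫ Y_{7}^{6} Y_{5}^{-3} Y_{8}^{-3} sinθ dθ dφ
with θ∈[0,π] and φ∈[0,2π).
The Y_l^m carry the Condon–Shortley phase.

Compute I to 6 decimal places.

-0.144003

Rules hold: Σm=0, L=20 even, 2≤8≤12.
N = 15·11·17 = 2805
Δ = 4!·10!·6!/21! = 1/814773960
Racah Σ t=0..4: t=0:+1/87091200 t=1:−1/4976640 t=2:+1/2073600 t=3:−1/4976640 t=4:+1/87091200 = 1/9676800
⇒ 3j(7 5 8; 0 0 0)² = 360/46189, sgn +1
Racah Σ t=0..1: t=0:+1/418037760 t=1:−1/2612736000 = 1/497664000
⇒ 3j(7 5 8; 6 -3 -3)² = 77/6460, sgn -1
4πI² = N·(3j₀)²·(3jₘ)² = 20790/79781
I = -1·√(0.260588/4π) = -0.14400334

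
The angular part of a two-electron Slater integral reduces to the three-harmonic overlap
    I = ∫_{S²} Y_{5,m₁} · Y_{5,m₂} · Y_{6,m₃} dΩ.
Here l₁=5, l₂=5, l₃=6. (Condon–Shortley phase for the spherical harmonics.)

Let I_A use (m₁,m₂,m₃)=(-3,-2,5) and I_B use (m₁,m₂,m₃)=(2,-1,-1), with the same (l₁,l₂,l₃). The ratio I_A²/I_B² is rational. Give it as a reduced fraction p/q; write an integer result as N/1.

77/256

l's match ⇒ only the (l;m) 3-j factors differ between A and B.
A: triangle coeff Δ(5,5,6) = 1/28588560; Σ_t [2,3]: t=2:+1/345600 t=3:−1/518400 = 1/1036800; (3j)²=7/2210 [(5 5 6; -3 -2 5)], sign=-1
B: triangle coeff Δ(5,5,6) = 1/28588560; Σ_t [0,3]: t=0:+1/41472 t=1:−1/10368 t=2:+1/23040 t=3:−1/518400 = -1/32400; (3j)²=128/12155 [(5 5 6; 2 -1 -1)], sign=+1
I_A²/I_B² = (7/2210)/(128/12155) = 77/256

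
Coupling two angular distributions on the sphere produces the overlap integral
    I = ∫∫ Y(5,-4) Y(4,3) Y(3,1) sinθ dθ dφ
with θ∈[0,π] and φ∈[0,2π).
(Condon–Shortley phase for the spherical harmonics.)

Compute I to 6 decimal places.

0.042401

Checks pass: Σm=0; 12 even; l₃=3∈[1,9].
(2·5+1)(2·4+1)(2·3+1) = 693
Δ: 6! 4! 2! / 13! → 1/180180
sum: t=2:+1/576 t=3:−1/144 t=4:+1/576 = -1/288
3j²(5 4 3; 0 0 0) = Δ·Π!·Σ² = 20/1001  (sign +1)
sum: t=5:−1/5760 t=6:+1/4320 = 1/17280
3j²(5 4 3; -4 3 1) = Δ·Π!·Σ² = 7/4290  (sign +1)
combine: 4πI² = 693·20/1001·7/4290 = 42/1859
take √, sign +1: I = 0.04240138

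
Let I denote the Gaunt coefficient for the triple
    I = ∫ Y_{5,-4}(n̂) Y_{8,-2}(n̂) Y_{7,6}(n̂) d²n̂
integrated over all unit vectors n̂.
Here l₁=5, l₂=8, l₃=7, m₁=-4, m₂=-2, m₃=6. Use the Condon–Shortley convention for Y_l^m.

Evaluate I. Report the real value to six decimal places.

m-sum 0 ✓  L=20 even ✓  3≤7≤13 ✓
Π(2lᵢ+1) = 11×17×15 = 2805
triangle coeff Δ(5,8,7) = 1/814773960
Σ_t [1,5]: t=1:−1/87091200 t=2:+1/4976640 t=3:−1/2073600 t=4:+1/4976640 t=5:−1/87091200 = -1/9676800
(3j)²=360/46189 [(5 8 7; 0 0 0)], sign=+1
Σ_t [5,6]: t=5:−1/1045094400 t=6:+1/15676416000 = -1/1119744000
(3j)²=28/4845 [(5 8 7; -4 -2 6)], sign=+1
⇒ 4πI² = 10080/79781
I = (+1)√(10080/79781/(4π)) = 0.10027106

0.100271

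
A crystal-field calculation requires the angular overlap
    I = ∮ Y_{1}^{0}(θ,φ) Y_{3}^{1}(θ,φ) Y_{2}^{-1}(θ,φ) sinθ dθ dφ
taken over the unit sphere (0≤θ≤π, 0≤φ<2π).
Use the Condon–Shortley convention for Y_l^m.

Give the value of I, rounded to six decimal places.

Checks pass: Σm=0; 6 even; l₃=2∈[2,4].
(2·1+1)(2·3+1)(2·2+1) = 105
Δ: 2! 0! 4! / 7! → 1/105
sum: t=1:−1/4 = -1/4
3j²(1 3 2; 0 0 0) = Δ·Π!·Σ² = 3/35  (sign -1)
sum: t=1:−1/6 = -1/6
3j²(1 3 2; 0 1 -1) = Δ·Π!·Σ² = 8/105  (sign +1)
combine: 4πI² = 105·3/35·8/105 = 24/35
take √, sign -1: I = -0.23359668

-0.233597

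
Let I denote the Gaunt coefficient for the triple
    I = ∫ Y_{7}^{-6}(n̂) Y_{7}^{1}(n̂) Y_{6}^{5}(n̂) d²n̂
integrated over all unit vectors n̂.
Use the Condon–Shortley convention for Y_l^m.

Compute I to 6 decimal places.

m-sum 0 ✓  L=20 even ✓  0≤6≤14 ✓
Π(2lᵢ+1) = 15×15×13 = 2925
triangle coeff Δ(7,7,6) = 1/2444321880
Σ_t [1,7]: t=1:−1/2612736000 t=2:+1/20736000 t=3:−1/1658880 t=4:+1/746496 t=5:−1/1658880 t=6:+1/20736000 t=7:−1/2612736000 = 1/4354560
(3j)²=1000/138567 [(7 7 6; 0 0 0)], sign=+1
Σ_t [7,8]: t=7:−1/435456000 t=8:+1/3483648000 = -1/497664000
(3j)²=77/6460 [(7 7 6; -6 1 5)], sign=+1
⇒ 4πI² = 26250/104329
I = (+1)√(26250/104329/(4π)) = 0.14150025

0.141500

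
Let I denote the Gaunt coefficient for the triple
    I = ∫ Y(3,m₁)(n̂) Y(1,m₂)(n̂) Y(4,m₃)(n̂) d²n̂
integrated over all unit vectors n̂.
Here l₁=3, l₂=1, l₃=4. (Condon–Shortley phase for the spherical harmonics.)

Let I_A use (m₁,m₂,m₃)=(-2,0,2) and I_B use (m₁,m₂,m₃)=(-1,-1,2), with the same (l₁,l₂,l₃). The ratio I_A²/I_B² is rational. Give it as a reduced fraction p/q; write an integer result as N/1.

4/5

Same 3,1,4: normalisation and zero-m 3j drop out of the ratio.
A: Δ: 0! 6! 2! / 9! → 1/252; sum: t=0:+1/120 = 1/120; 3j²(3 1 4; -2 0 2) = Δ·Π!·Σ² = 1/21  (sign +1)
B: Δ: 0! 6! 2! / 9! → 1/252; sum: t=0:+1/96 = 1/96; 3j²(3 1 4; -1 -1 2) = Δ·Π!·Σ² = 5/84  (sign +1)
I_A²/I_B² = (1/21)/(5/84) = 4/5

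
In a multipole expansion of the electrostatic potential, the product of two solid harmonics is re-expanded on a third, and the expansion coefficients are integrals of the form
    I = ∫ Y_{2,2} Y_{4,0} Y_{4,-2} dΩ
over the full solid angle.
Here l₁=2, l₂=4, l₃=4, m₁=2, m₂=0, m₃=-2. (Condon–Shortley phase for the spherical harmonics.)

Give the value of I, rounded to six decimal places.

Rules hold: Σm=0, L=10 even, 2≤4≤6.
N = 5·9·9 = 405
Δ = 2!·2!·6!/11! = 1/13860
Racah Σ t=0..2: t=0:+1/192 t=1:−1/36 t=2:+1/192 = -5/288
⇒ 3j(2 4 4; 0 0 0)² = 20/693, sgn -1
Racah Σ t=0..0: t=0:+1/192 = 1/192
⇒ 3j(2 4 4; 2 0 -2)² = 3/77, sgn +1
4πI² = N·(3j₀)²·(3jₘ)² = 2700/5929
I = -1·√(0.455389/4π) = -0.19036462

-0.190365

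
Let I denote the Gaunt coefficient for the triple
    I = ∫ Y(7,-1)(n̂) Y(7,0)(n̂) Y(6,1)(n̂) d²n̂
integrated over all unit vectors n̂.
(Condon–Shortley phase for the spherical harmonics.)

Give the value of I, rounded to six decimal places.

-0.047676

Rules hold: Σm=0, L=20 even, 0≤6≤14.
N = 15·15·13 = 2925
Δ = 8!·6!·6!/21! = 1/2444321880
Racah Σ t=1..7: t=1:−1/2612736000 t=2:+1/20736000 t=3:−1/1658880 t=4:+1/746496 t=5:−1/1658880 t=6:+1/20736000 t=7:−1/2612736000 = 1/4354560
⇒ 3j(7 7 6; 0 0 0)² = 1000/138567, sgn +1
Racah Σ t=2..7: t=2:+1/124416000 t=3:−1/4147200 t=4:+1/995328 t=5:−1/1244160 t=6:+1/8294400 t=7:−1/435456000 = 1/11612160
⇒ 3j(7 7 6; -1 0 1)² = 125/92378, sgn -1
4πI² = N·(3j₀)²·(3jₘ)² = 4687500/164109517
I = -1·√(0.0285632/4π) = -0.04767589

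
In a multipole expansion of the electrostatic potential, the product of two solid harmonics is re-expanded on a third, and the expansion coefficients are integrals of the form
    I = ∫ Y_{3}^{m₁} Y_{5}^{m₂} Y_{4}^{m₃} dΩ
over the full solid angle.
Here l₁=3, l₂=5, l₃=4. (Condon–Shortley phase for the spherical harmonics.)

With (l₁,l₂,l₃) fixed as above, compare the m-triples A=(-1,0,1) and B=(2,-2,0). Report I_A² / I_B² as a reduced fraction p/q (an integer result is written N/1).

3/140

Same 3,5,4: normalisation and zero-m 3j drop out of the ratio.
A: Δ: 4! 2! 6! / 13! → 1/180180; sum: t=2:+1/288 t=3:−1/288 t=4:+1/5760 = 1/5760; 3j²(3 5 4; -1 0 1) = Δ·Π!·Σ² = 1/12012  (sign -1)
B: Δ: 4! 2! 6! / 13! → 1/180180; sum: t=0:+1/864 t=1:−1/576 = -1/1728; 3j²(3 5 4; 2 -2 0) = Δ·Π!·Σ² = 5/1287  (sign -1)
I_A²/I_B² = (1/12012)/(5/1287) = 3/140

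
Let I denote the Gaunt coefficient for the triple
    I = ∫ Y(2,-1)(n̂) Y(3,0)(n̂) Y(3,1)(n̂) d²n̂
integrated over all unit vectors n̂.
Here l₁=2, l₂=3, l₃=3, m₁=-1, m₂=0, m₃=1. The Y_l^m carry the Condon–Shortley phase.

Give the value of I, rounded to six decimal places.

m-sum 0 ✓  L=8 even ✓  1≤3≤5 ✓
Π(2lᵢ+1) = 5×7×7 = 245
triangle coeff Δ(2,3,3) = 1/3780
Σ_t [0,2]: t=0:+1/24 t=1:−1/4 t=2:+1/24 = -1/6
(3j)²=4/105 [(2 3 3; 0 0 0)], sign=+1
Σ_t [1,2]: t=1:−1/8 t=2:+1/12 = -1/24
(3j)²=1/210 [(2 3 3; -1 0 1)], sign=-1
⇒ 4πI² = 2/45
I = (-1)√(2/45/(4π)) = -0.05947080

-0.059471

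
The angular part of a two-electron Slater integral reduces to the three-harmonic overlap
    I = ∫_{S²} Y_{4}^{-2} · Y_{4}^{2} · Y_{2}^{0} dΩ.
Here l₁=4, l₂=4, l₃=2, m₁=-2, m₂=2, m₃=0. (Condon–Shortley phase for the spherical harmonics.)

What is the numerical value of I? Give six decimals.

m-sum 0 ✓  L=10 even ✓  0≤2≤8 ✓
Π(2lᵢ+1) = 9×9×5 = 405
triangle coeff Δ(4,4,2) = 1/13860
Σ_t [2,4]: t=2:+1/192 t=3:−1/36 t=4:+1/192 = -5/288
(3j)²=20/693 [(4 4 2; 0 0 0)], sign=-1
Σ_t [4,6]: t=4:+1/192 t=5:−1/120 t=6:+1/2880 = -1/360
(3j)²=16/3465 [(4 4 2; -2 2 0)], sign=-1
⇒ 4πI² = 320/5929
I = (+1)√(320/5929/(4π)) = 0.06553591

0.065536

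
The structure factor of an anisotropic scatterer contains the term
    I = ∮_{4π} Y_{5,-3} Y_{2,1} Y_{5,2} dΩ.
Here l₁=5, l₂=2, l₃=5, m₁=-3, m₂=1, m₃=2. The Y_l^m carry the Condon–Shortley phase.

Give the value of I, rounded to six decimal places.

Checks pass: Σm=0; 12 even; l₃=5∈[3,7].
(2·5+1)(2·2+1)(2·5+1) = 605
Δ: 2! 8! 2! / 13! → 1/38610
sum: t=0:+1/2880 t=1:−1/576 t=2:+1/2880 = -1/960
3j²(5 2 5; 0 0 0) = Δ·Π!·Σ² = 10/429  (sign +1)
sum: t=1:−1/10080 t=2:+1/2880 = 1/4032
3j²(5 2 5; -3 1 2) = Δ·Π!·Σ² = 10/429  (sign -1)
combine: 4πI² = 605·10/429·10/429 = 500/1521
take √, sign -1: I = -0.16173926

-0.161739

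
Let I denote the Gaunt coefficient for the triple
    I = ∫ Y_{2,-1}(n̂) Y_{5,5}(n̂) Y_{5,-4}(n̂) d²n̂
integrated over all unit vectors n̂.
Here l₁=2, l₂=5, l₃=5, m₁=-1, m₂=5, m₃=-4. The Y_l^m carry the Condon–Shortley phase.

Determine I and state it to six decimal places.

Rules hold: Σm=0, L=12 even, 3≤5≤7.
N = 5·11·11 = 605
Δ = 2!·2!·8!/13! = 1/38610
Racah Σ t=0..2: t=0:+1/2880 t=1:−1/576 t=2:+1/2880 = -1/960
⇒ 3j(2 5 5; 0 0 0)² = 10/429, sgn +1
Racah Σ t=2..2: t=2:+1/80640 = 1/80640
⇒ 3j(2 5 5; -1 5 -4)² = 9/286, sgn -1
4πI² = N·(3j₀)²·(3jₘ)² = 75/169
I = -1·√(0.443787/4π) = -0.18792404

-0.187924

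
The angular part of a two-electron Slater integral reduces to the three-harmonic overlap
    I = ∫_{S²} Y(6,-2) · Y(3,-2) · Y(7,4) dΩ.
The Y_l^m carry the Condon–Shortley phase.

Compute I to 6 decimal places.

0.049256

m-sum 0 ✓  L=16 even ✓  3≤7≤9 ✓
Π(2lᵢ+1) = 13×7×15 = 1365
triangle coeff Δ(6,3,7) = 1/2042040
Σ_t [0,2]: t=0:+1/207360 t=1:−1/57600 t=2:+1/207360 = -1/129600
(3j)²=168/12155 [(6 3 7; 0 0 0)], sign=+1
Σ_t [0,1]: t=0:+1/967680 t=1:−1/725760 = -1/2903040
(3j)²=5/3094 [(6 3 7; -2 -2 4)], sign=+1
⇒ 4πI² = 1260/41327
I = (+1)√(1260/41327/(4π)) = 0.04925648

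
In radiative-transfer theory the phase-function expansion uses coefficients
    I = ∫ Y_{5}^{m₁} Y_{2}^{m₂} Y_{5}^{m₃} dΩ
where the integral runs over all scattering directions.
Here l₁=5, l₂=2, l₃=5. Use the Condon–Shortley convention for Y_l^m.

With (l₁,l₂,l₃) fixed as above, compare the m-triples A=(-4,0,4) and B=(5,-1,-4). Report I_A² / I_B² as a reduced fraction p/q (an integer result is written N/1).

l's match ⇒ only the (l;m) 3-j factors differ between A and B.
A: triangle coeff Δ(5,2,5) = 1/38610; Σ_t [1,2]: t=1:−1/40320 t=2:+1/20160 = 1/40320; (3j)²=6/715 [(5 2 5; -4 0 4)], sign=-1
B: triangle coeff Δ(5,2,5) = 1/38610; Σ_t [0,0]: t=0:+1/80640 = 1/80640; (3j)²=9/286 [(5 2 5; 5 -1 -4)], sign=-1
I_A²/I_B² = (6/715)/(9/286) = 4/15

4/15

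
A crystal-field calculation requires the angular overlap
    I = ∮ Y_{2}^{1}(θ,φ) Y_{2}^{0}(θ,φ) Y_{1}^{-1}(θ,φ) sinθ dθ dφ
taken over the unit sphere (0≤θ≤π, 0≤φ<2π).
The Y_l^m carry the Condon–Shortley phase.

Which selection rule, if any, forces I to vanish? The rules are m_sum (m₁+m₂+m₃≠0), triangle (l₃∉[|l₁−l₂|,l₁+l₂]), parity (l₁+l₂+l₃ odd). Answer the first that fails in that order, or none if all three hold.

parity

m₁+m₂+m₃ = 1 + 0 − 1 = 0  ✓
triangle: |2−2|=0 ≤ l₃=1 ≤ 2+2=4  ✓
parity: l₁+l₂+l₃ = 5 is odd  ✗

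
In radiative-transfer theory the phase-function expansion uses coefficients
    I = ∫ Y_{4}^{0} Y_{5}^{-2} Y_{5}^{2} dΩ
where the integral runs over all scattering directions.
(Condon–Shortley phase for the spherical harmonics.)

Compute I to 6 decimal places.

-0.021700

m-sum 0 ✓  L=14 even ✓  1≤5≤9 ✓
Π(2lᵢ+1) = 9×11×11 = 1089
triangle coeff Δ(4,5,5) = 1/3153150
Σ_t [0,4]: t=0:+1/69120 t=1:−1/1728 t=2:+1/576 t=3:−1/1728 t=4:+1/69120 = 7/11520
(3j)²=2/143 [(4 5 5; 0 0 0)], sign=-1
Σ_t [0,3]: t=0:+1/20736 t=1:−1/1728 t=2:+1/1920 t=3:−1/25920 = -1/20736
(3j)²=1/2574 [(4 5 5; 0 -2 2)], sign=+1
⇒ 4πI² = 1/169
I = (-1)√(1/169/(4π)) = -0.02169960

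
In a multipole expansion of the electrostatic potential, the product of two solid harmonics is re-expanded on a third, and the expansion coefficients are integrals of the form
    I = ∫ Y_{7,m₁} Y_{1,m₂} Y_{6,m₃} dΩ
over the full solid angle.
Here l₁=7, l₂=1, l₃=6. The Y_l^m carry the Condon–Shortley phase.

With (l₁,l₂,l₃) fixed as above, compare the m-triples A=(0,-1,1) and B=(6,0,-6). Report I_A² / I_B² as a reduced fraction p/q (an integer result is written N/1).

21/13

l's match ⇒ only the (l;m) 3-j factors differ between A and B.
A: triangle coeff Δ(7,1,6) = 1/1365; Σ_t [0,0]: t=0:+1/1209600 = 1/1209600; (3j)²=1/65 [(7 1 6; 0 -1 1)], sign=-1
B: triangle coeff Δ(7,1,6) = 1/1365; Σ_t [1,1]: t=1:−1/479001600 = -1/479001600; (3j)²=1/105 [(7 1 6; 6 0 -6)], sign=-1
I_A²/I_B² = (1/65)/(1/105) = 21/13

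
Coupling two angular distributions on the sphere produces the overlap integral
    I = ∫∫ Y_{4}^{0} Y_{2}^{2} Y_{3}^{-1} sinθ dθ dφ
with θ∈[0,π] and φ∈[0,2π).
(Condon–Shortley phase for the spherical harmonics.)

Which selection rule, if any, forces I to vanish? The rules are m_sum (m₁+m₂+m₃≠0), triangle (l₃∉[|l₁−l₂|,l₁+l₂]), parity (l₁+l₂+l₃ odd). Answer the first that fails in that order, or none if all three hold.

azimuthal sum: 0 + 2 − 1 = 1  ✗
2 ≤ 3 ≤ 6 (triangle on l)
L = 4 + 2 + 3 = 9 (odd)

m_sum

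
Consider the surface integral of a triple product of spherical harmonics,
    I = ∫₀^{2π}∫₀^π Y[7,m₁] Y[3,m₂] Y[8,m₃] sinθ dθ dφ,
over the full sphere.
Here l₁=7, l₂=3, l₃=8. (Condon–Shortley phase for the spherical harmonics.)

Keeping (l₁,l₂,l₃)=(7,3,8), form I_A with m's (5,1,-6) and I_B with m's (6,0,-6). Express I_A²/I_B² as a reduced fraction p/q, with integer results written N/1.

32/351

Shared (l₁,l₂,l₃)=(7,3,8): N and (l;000)² cancel in I_A²/I_B².
A: Δ = 2!·12!·4!/19! = 1/5290740; Racah Σ t=0..2: t=0:+1/348364800 t=1:−1/239500800 t=2:+1/3832012800 = -1/958003200; ⇒ 3j(7 3 8; 5 1 -6)² = 8/4845, sgn -1
B: Δ = 2!·12!·4!/19! = 1/5290740; Racah Σ t=0..1: t=0:+1/479001600 t=1:−1/1916006400 = 1/638668800; ⇒ 3j(7 3 8; 6 0 -6)² = 117/6460, sgn +1
I_A²/I_B² = (8/4845)/(117/6460) = 32/351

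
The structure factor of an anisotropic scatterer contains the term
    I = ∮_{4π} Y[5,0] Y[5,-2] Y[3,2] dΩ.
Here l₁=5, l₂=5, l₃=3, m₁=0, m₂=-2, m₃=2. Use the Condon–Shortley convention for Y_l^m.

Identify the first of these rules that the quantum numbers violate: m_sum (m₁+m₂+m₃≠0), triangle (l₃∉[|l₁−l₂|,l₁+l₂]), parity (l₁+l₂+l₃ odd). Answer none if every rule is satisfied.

m₁+m₂+m₃ = 0 − 2 + 2 = 0  ✓
triangle: |5−5|=0 ≤ l₃=3 ≤ 5+5=10  ✓
parity: l₁+l₂+l₃ = 13 is odd  ✗

parity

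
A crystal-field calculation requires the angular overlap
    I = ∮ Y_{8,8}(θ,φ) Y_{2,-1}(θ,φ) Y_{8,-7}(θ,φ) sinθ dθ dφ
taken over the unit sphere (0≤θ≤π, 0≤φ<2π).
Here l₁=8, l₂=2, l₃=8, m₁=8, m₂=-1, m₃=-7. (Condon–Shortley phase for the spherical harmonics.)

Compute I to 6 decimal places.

Checks pass: Σm=0; 18 even; l₃=8∈[6,10].
(2·8+1)(2·2+1)(2·8+1) = 1445
Δ: 2! 14! 2! / 19! → 1/348840
sum: t=0:+1/116121600 t=1:−1/25401600 t=2:+1/116121600 = -1/45158400
3j²(8 2 8; 0 0 0) = Δ·Π!·Σ² = 24/1615  (sign -1)
sum: t=0:+1/174356582400 = 1/174356582400
3j²(8 2 8; 8 -1 -7) = Δ·Π!·Σ² = 5/323  (sign -1)
combine: 4πI² = 1445·24/1615·5/323 = 120/361
take √, sign +1: I = 0.16264177

0.162642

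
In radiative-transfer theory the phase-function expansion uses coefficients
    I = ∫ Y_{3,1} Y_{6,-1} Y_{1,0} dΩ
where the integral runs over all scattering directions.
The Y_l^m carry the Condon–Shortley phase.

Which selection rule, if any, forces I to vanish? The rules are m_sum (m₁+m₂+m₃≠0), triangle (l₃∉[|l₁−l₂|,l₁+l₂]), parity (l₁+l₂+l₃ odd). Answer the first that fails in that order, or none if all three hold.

Σmᵢ = 0  ✓
l₃∈[|l₁−l₂|,l₁+l₂]=[3,9], have l₃=1  ✗
Σlᵢ = 10 ⇒ even

triangle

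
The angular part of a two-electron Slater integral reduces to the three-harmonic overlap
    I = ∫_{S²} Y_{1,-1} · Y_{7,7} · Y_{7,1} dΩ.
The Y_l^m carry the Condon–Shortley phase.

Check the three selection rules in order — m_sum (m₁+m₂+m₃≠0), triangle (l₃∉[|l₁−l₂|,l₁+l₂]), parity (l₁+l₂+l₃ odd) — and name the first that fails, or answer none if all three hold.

Σmᵢ = 7  ✗
l₃∈[|l₁−l₂|,l₁+l₂]=[6,8], have l₃=7
Σlᵢ = 15 ⇒ odd

m_sum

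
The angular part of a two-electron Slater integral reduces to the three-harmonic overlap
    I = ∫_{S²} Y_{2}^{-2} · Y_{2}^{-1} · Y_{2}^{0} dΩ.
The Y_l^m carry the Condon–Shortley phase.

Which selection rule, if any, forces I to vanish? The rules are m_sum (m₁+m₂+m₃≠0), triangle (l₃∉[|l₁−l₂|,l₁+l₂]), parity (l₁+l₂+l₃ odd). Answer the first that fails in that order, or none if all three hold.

m_sum

m₁+m₂+m₃ = -2 − 1 + 0 = -3  ✗
triangle: |2−2|=0 ≤ l₃=2 ≤ 2+2=4
parity: l₁+l₂+l₃ = 6 is even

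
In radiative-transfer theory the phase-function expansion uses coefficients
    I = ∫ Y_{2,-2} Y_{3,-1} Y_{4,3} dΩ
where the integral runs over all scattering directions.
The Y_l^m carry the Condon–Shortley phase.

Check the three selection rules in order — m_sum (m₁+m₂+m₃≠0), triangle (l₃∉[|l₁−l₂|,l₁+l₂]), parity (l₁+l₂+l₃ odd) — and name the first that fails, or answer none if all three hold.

parity

Σmᵢ = 0  ✓
l₃∈[|l₁−l₂|,l₁+l₂]=[1,5], have l₃=4  ✓
Σlᵢ = 9 ⇒ odd  ✗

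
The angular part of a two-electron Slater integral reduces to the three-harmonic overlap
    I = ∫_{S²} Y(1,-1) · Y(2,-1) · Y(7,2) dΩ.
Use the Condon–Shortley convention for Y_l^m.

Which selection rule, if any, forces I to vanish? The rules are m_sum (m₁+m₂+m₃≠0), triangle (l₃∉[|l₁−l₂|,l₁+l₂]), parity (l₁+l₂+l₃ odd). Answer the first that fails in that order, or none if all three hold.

triangle

m₁+m₂+m₃ = -1 − 1 + 2 = 0  ✓
triangle: |1−2|=1 ≤ l₃=7 ≤ 1+2=3  ✗
parity: l₁+l₂+l₃ = 10 is even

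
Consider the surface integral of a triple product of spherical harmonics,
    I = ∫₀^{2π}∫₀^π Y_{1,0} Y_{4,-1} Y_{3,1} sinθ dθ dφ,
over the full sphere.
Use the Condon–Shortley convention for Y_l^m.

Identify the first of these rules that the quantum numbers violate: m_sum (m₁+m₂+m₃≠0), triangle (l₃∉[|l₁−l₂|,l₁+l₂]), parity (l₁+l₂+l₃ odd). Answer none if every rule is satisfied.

Σmᵢ = 0  ✓
l₃∈[|l₁−l₂|,l₁+l₂]=[3,5], have l₃=3  ✓
Σlᵢ = 8 ⇒ even  ✓

none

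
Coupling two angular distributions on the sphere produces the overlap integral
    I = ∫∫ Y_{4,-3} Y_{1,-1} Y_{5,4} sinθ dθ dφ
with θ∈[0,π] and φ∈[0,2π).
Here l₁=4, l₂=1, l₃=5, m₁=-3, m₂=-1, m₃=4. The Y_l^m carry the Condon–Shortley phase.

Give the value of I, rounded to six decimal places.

Checks pass: Σm=0; 10 even; l₃=5∈[3,5].
(2·4+1)(2·1+1)(2·5+1) = 297
Δ: 0! 8! 2! / 11! → 1/495
sum: t=0:+1/576 = 1/576
3j²(4 1 5; 0 0 0) = Δ·Π!·Σ² = 5/99  (sign -1)
sum: t=0:+1/10080 = 1/10080
3j²(4 1 5; -3 -1 4) = Δ·Π!·Σ² = 4/55  (sign -1)
combine: 4πI² = 297·5/99·4/55 = 12/11
take √, sign +1: I = 0.29463840

0.294638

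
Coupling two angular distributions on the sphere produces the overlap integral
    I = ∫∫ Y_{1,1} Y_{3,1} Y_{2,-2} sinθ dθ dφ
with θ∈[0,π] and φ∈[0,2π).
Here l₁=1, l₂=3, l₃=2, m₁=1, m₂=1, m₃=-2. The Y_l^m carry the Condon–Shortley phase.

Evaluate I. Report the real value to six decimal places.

-0.082589

Checks pass: Σm=0; 6 even; l₃=2∈[2,4].
(2·1+1)(2·3+1)(2·2+1) = 105
Δ: 2! 0! 4! / 7! → 1/105
sum: t=1:−1/4 = -1/4
3j²(1 3 2; 0 0 0) = Δ·Π!·Σ² = 3/35  (sign -1)
sum: t=0:+1/48 = 1/48
3j²(1 3 2; 1 1 -2) = Δ·Π!·Σ² = 1/105  (sign +1)
combine: 4πI² = 105·3/35·1/105 = 3/35
take √, sign -1: I = -0.08258890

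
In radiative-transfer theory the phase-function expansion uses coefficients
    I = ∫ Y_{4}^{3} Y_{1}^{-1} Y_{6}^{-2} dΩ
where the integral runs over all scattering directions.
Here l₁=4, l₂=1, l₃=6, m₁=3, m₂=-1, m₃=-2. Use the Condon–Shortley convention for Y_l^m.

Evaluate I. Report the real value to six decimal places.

0.000000

|4−1|≤6≤4+1 violated ⇒ I = 0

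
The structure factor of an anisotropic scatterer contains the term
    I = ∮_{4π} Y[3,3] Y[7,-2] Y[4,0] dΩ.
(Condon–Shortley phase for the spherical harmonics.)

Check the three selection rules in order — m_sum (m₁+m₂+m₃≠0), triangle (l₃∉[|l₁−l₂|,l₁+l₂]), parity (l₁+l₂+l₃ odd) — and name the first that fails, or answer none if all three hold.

m_sum

Σmᵢ = 1  ✗
l₃∈[|l₁−l₂|,l₁+l₂]=[4,10], have l₃=4
Σlᵢ = 14 ⇒ even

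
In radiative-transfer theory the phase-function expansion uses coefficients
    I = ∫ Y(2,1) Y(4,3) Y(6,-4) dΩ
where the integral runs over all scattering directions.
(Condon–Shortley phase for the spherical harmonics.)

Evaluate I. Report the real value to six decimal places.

Checks pass: Σm=0; 12 even; l₃=6∈[2,6].
(2·2+1)(2·4+1)(2·6+1) = 585
Δ: 0! 4! 8! / 13! → 1/6435
sum: t=0:+1/2304 = 1/2304
3j²(2 4 6; 0 0 0) = Δ·Π!·Σ² = 5/143  (sign +1)
sum: t=0:+1/30240 = 1/30240
3j²(2 4 6; 1 3 -4) = Δ·Π!·Σ² = 16/429  (sign +1)
combine: 4πI² = 585·5/143·16/429 = 1200/1573
take √, sign +1: I = 0.24638901

0.246389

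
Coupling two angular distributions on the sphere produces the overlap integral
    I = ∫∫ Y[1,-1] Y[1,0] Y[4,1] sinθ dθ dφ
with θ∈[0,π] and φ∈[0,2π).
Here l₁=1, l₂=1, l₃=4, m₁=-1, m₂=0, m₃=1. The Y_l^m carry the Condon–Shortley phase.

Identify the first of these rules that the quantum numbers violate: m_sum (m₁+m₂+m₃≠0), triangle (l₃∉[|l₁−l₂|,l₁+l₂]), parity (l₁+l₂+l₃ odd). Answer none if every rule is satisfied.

azimuthal sum: -1 + 0 + 1 = 0  ✓
0 ≤ 4 ≤ 2 (triangle on l)  ✗
L = 1 + 1 + 4 = 6 (even)

triangle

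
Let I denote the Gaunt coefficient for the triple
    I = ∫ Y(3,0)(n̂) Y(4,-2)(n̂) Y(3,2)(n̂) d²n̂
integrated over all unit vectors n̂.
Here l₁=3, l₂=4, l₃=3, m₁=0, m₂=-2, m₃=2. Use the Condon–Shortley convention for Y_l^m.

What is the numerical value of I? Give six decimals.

-0.044418

Checks pass: Σm=0; 10 even; l₃=3∈[1,7].
(2·3+1)(2·4+1)(2·3+1) = 441
Δ: 4! 2! 4! / 11! → 1/34650
sum: t=1:−1/72 t=2:+1/16 t=3:−1/72 = 5/144
3j²(3 4 3; 0 0 0) = Δ·Π!·Σ² = 2/77  (sign -1)
sum: t=1:−1/72 t=2:+1/96 = -1/288
3j²(3 4 3; 0 -2 2) = Δ·Π!·Σ² = 1/462  (sign +1)
combine: 4πI² = 441·2/77·1/462 = 3/121
take √, sign -1: I = -0.04441841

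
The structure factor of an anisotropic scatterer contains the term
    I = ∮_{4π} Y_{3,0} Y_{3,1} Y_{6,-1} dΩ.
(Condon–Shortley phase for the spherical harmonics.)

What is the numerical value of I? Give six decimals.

-0.221775

Checks pass: Σm=0; 12 even; l₃=6∈[0,6].
(2·3+1)(2·3+1)(2·6+1) = 637
Δ: 0! 6! 6! / 13! → 1/12012
sum: t=0:+1/1296 = 1/1296
3j²(3 3 6; 0 0 0) = Δ·Π!·Σ² = 100/3003  (sign +1)
sum: t=0:+1/1728 = 1/1728
3j²(3 3 6; 0 1 -1) = Δ·Π!·Σ² = 25/858  (sign -1)
combine: 4πI² = 637·100/3003·25/858 = 8750/14157
take √, sign -1: I = -0.22177545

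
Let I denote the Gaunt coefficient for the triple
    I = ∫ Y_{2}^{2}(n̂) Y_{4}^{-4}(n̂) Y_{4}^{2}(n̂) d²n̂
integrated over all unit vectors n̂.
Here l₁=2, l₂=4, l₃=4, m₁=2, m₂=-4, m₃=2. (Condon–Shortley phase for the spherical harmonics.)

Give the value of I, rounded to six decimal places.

Checks pass: Σm=0; 10 even; l₃=4∈[2,6].
(2·2+1)(2·4+1)(2·4+1) = 405
Δ: 2! 2! 6! / 11! → 1/13860
sum: t=0:+1/192 t=1:−1/36 t=2:+1/192 = -5/288
3j²(2 4 4; 0 0 0) = Δ·Π!·Σ² = 20/693  (sign -1)
sum: t=0:+1/2880 = 1/2880
3j²(2 4 4; 2 -4 2) = Δ·Π!·Σ² = 2/165  (sign +1)
combine: 4πI² = 405·20/693·2/165 = 120/847
take √, sign -1: I = -0.10618031

-0.106180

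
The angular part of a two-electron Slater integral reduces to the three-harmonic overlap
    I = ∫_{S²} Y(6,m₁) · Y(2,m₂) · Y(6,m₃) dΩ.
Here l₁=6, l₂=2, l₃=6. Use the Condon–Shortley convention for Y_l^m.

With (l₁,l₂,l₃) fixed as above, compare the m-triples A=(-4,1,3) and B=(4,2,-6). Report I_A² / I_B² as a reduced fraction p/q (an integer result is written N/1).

245/44

l's match ⇒ only the (l;m) 3-j factors differ between A and B.
A: triangle coeff Δ(6,2,6) = 1/90090; Σ_t [1,2]: t=1:−1/725760 t=2:+1/161280 = 1/207360; (3j)²=7/286 [(6 2 6; -4 1 3)], sign=-1
B: triangle coeff Δ(6,2,6) = 1/90090; Σ_t [2,2]: t=2:+1/14515200 = 1/14515200; (3j)²=2/455 [(6 2 6; 4 2 -6)], sign=+1
I_A²/I_B² = (7/286)/(2/455) = 245/44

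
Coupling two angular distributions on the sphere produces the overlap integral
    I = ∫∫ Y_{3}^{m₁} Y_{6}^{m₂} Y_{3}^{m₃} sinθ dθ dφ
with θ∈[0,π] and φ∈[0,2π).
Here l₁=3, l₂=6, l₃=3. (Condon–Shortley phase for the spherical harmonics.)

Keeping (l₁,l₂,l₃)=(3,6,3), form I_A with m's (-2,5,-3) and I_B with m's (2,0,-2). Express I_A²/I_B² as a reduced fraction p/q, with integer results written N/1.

77/6

Shared (l₁,l₂,l₃)=(3,6,3): N and (l;000)² cancel in I_A²/I_B².
A: Δ = 6!·0!·6!/13! = 1/12012; Racah Σ t=5..5: t=5:−1/86400 = -1/86400; ⇒ 3j(3 6 3; -2 5 -3)² = 1/26, sgn -1
B: Δ = 6!·0!·6!/13! = 1/12012; Racah Σ t=1..1: t=1:−1/14400 = -1/14400; ⇒ 3j(3 6 3; 2 0 -2)² = 3/1001, sgn +1
I_A²/I_B² = (1/26)/(3/1001) = 77/6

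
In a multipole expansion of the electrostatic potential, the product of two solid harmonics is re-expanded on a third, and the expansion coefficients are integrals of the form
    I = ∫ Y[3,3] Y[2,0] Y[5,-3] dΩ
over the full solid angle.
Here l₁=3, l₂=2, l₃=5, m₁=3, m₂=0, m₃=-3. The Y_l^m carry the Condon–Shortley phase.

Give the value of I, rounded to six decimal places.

m-sum 0 ✓  L=10 even ✓  1≤5≤5 ✓
Π(2lᵢ+1) = 7×5×11 = 385
triangle coeff Δ(3,2,5) = 1/2310
Σ_t [0,0]: t=0:+1/144 = 1/144
(3j)²=10/231 [(3 2 5; 0 0 0)], sign=-1
Σ_t [0,0]: t=0:+1/2880 = 1/2880
(3j)²=2/165 [(3 2 5; 3 0 -3)], sign=+1
⇒ 4πI² = 20/99
I = (-1)√(20/99/(4π)) = -0.12679218

-0.126792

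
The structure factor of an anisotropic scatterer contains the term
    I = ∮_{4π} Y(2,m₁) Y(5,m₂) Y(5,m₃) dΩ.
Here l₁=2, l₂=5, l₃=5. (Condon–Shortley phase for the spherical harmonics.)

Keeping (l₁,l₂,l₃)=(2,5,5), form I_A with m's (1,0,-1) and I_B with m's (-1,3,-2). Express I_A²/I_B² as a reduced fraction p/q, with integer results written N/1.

l's match ⇒ only the (l;m) 3-j factors differ between A and B.
A: triangle coeff Δ(2,5,5) = 1/38610; Σ_t [0,1]: t=0:+1/1440 t=1:−1/1152 = -1/5760; (3j)²=1/858 [(2 5 5; 1 0 -1)], sign=-1
B: triangle coeff Δ(2,5,5) = 1/38610; Σ_t [1,2]: t=1:−1/10080 t=2:+1/2880 = 1/4032; (3j)²=10/429 [(2 5 5; -1 3 -2)], sign=-1
I_A²/I_B² = (1/858)/(10/429) = 1/20

1/20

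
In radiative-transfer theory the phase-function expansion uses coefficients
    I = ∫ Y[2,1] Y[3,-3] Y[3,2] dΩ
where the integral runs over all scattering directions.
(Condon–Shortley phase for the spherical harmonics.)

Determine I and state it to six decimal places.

-0.210261

m-sum 0 ✓  L=8 even ✓  1≤3≤5 ✓
Π(2lᵢ+1) = 5×7×7 = 245
triangle coeff Δ(2,3,3) = 1/3780
Σ_t [0,2]: t=0:+1/24 t=1:−1/4 t=2:+1/24 = -1/6
(3j)²=4/105 [(2 3 3; 0 0 0)], sign=+1
Σ_t [0,0]: t=0:+1/48 = 1/48
(3j)²=5/84 [(2 3 3; 1 -3 2)], sign=-1
⇒ 4πI² = 5/9
I = (-1)√(5/9/(4π)) = -0.21026104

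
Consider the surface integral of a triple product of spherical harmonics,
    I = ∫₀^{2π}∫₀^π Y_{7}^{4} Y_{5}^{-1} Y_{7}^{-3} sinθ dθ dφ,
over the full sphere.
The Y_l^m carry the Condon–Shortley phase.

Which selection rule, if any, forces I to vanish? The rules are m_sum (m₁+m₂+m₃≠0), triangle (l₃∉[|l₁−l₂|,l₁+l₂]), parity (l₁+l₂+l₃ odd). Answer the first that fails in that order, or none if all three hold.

parity

m₁+m₂+m₃ = 4 − 1 − 3 = 0  ✓
triangle: |7−5|=2 ≤ l₃=7 ≤ 7+5=12  ✓
parity: l₁+l₂+l₃ = 19 is odd  ✗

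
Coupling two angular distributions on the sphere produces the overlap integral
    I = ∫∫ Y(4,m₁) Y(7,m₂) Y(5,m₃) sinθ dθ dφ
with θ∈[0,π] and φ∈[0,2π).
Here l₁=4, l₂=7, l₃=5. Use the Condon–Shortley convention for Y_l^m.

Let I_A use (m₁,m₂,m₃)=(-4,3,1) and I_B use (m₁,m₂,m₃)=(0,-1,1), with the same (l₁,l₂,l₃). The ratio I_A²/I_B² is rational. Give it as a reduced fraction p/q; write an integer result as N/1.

l's match ⇒ only the (l;m) 3-j factors differ between A and B.
A: triangle coeff Δ(4,7,5) = 1/6126120; Σ_t [6,6]: t=6:+1/829440 = 1/829440; (3j)²=35/2431 [(4 7 5; -4 3 1)], sign=+1
B: triangle coeff Δ(4,7,5) = 1/6126120; Σ_t [2,4]: t=2:+1/55296 t=3:−1/25920 t=4:+1/138240 = -11/829440; (3j)²=11/1326 [(4 7 5; 0 -1 1)], sign=-1
I_A²/I_B² = (35/2431)/(11/1326) = 210/121

210/121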